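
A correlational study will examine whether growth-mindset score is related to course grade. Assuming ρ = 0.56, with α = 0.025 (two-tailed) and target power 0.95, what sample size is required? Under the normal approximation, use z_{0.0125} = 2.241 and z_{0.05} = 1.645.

n = 41

Fisher's z: C = ½·ln((1+r)/(1−r)) = ½·ln(3.5455) = 0.6328.
n = ((z_{α/2} + z_β)/C)² + 3.
(2.241 + 1.645) / 0.6328 = 3.886 / 0.6328 = 6.141.
n = 6.141² + 3 = 37.71 + 3 = 40.7.
Round up.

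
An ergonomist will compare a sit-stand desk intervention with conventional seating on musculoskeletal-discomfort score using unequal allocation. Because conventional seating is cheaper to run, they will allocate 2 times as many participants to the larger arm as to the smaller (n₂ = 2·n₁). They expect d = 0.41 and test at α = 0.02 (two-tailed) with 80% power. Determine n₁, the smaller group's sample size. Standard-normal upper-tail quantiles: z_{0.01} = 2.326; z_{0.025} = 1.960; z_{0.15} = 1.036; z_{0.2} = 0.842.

With allocation ratio k = n₂/n₁ = 2, Var(x̄₁−x̄₂) = σ²(1/n₁ + 1/(k·n₁)) = σ²·(k+1)/(k·n₁).
So n₁ = (1 + 1/k)·((z_{α/2} + z_β)/d)² = 1.500 × (3.168/0.41)².
n₁ = 1.500 × 59.70 = 89.6.
Round up: n₁ = 90, giving n₂ = 2 × 90 = 180.

n₁ = 90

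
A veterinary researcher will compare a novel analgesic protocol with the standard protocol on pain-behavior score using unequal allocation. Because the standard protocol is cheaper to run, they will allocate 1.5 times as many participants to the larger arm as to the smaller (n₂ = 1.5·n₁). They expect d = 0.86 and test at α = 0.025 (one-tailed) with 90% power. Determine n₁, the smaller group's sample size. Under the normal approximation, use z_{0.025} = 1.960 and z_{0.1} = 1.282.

With allocation ratio k = n₂/n₁ = 1.5, Var(x̄₁−x̄₂) = σ²(1/n₁ + 1/(k·n₁)) = σ²·(k+1)/(k·n₁).
So n₁ = (1 + 1/k)·((z_{α} + z_β)/d)² = 1.667 × (3.242/0.86)².
n₁ = 1.667 × 14.21 = 23.7.
Round up: n₁ = 24, giving n₂ = 1.5 × 24 = 36.

n₁ = 24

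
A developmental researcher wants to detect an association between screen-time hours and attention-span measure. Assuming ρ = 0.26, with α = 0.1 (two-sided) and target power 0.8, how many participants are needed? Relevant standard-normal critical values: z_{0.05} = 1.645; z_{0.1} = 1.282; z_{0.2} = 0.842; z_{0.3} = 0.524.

n = 91

Fisher's z: C = ½·ln((1+r)/(1−r)) = ½·ln(1.7027) = 0.2661.
n = ((z_{α/2} + z_β)/C)² + 3.
(1.645 + 0.842) / 0.2661 = 2.487 / 0.2661 = 9.346.
n = 9.346² + 3 = 87.35 + 3 = 90.3.
Round up.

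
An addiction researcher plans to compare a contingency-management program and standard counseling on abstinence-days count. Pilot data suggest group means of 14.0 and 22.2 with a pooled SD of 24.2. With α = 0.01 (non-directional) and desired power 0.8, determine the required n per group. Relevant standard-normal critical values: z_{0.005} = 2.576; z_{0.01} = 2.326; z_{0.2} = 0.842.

Cohen's d = |M₁ − M₂| / SD_pooled = |14.0 − 22.2| / 24.2 = 8.2 / 24.2 = 0.339.
For two independent groups with equal n: n = 2·((z_{α/2} + z_β) / d)².
z_{α/2} + z_β = 2.576 + 0.842 = 3.418.
n = 2 × (3.418 / 0.339)² = 2 × 10.083² = 2 × 101.66 = 203.3.
Round up to the next whole participant.

n = 204 per group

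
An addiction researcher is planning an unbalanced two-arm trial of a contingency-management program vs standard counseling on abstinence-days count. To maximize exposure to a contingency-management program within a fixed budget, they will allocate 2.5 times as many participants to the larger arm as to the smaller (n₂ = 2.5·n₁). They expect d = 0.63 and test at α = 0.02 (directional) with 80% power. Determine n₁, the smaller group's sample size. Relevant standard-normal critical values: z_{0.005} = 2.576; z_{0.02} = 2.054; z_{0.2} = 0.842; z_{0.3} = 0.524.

With allocation ratio k = n₂/n₁ = 2.5, Var(x̄₁−x̄₂) = σ²(1/n₁ + 1/(k·n₁)) = σ²·(k+1)/(k·n₁).
So n₁ = (1 + 1/k)·((z_{α} + z_β)/d)² = 1.400 × (2.896/0.63)².
n₁ = 1.400 × 21.13 = 29.6.
Round up: n₁ = 30, giving n₂ = 2.5 × 30 = 75.

n₁ = 30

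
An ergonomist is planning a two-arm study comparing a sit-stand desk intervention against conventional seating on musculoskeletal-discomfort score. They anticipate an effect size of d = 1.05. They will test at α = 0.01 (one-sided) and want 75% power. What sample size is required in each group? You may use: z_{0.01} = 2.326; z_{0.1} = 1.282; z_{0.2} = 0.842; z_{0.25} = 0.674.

For two independent groups with equal n: n = 2·((z_{α} + z_β) / d)².
z_{α} + z_β = 2.326 + 0.674 = 3.000.
n = 2 × (3.000 / 1.05)² = 2 × 2.857² = 2 × 8.16 = 16.3.
Round up to the next whole participant.

n = 17 per group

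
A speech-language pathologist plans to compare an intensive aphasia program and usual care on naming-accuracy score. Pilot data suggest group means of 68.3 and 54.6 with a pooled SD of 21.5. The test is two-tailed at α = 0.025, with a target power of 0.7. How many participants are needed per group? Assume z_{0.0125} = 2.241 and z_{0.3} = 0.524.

Cohen's d = |M₁ − M₂| / SD_pooled = |68.3 − 54.6| / 21.5 = 13.7 / 21.5 = 0.637.
For two independent groups with equal n: n = 2·((z_{α/2} + z_β) / d)².
z_{α/2} + z_β = 2.241 + 0.524 = 2.765.
n = 2 × (2.765 / 0.637)² = 2 × 4.341² = 2 × 18.84 = 37.7.
Round up to the next whole participant.

n = 38 per group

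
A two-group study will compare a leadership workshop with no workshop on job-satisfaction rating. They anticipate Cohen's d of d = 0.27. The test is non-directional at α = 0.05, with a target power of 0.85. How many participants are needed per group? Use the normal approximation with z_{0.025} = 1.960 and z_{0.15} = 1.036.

n = 247 per group

For two independent groups with equal n: n = 2·((z_{α/2} + z_β) / d)².
z_{α/2} + z_β = 1.960 + 1.036 = 2.996.
n = 2 × (2.996 / 0.27)² = 2 × 11.096² = 2 × 123.13 = 246.3.
Round up to the next whole participant.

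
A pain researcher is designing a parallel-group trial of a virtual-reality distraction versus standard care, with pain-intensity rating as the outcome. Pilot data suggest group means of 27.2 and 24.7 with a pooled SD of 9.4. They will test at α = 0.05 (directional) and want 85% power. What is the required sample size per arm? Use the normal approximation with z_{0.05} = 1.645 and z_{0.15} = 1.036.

Cohen's d = |M₁ − M₂| / SD_pooled = |27.2 − 24.7| / 9.4 = 2.5 / 9.4 = 0.266.
For two independent groups with equal n: n = 2·((z_{α} + z_β) / d)².
z_{α} + z_β = 1.645 + 1.036 = 2.681.
n = 2 × (2.681 / 0.266)² = 2 × 10.079² = 2 × 101.59 = 203.2.
Round up to the next whole participant.

n = 204 per group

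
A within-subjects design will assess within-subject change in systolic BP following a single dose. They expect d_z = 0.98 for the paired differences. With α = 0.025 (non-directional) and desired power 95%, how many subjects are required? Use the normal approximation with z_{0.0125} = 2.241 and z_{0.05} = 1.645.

For a paired (one-sample on differences) test: n = ((z_{α/2} + z_β) / d)².
z_{α/2} + z_β = 2.241 + 1.645 = 3.886.
n = (3.886 / 0.98)² = 3.965² = 15.72.
Round up.

n = 16 pairs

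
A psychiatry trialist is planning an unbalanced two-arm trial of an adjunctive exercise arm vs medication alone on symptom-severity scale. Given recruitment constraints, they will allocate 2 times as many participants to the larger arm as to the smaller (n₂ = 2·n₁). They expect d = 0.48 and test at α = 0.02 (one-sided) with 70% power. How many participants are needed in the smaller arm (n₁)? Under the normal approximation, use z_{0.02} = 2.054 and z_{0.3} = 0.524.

n₁ = 44

With allocation ratio k = n₂/n₁ = 2, Var(x̄₁−x̄₂) = σ²(1/n₁ + 1/(k·n₁)) = σ²·(k+1)/(k·n₁).
So n₁ = (1 + 1/k)·((z_{α} + z_β)/d)² = 1.500 × (2.578/0.48)².
n₁ = 1.500 × 28.85 = 43.3.
Round up: n₁ = 44, giving n₂ = 2 × 44 = 88.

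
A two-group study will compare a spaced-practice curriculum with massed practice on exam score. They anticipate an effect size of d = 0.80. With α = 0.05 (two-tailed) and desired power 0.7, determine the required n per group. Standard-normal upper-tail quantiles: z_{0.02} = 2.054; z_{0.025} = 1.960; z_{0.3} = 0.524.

n = 20 per group

For two independent groups with equal n: n = 2·((z_{α/2} + z_β) / d)².
z_{α/2} + z_β = 1.960 + 0.524 = 2.484.
n = 2 × (2.484 / 0.80)² = 2 × 3.105² = 2 × 9.64 = 19.3.
Round up to the next whole participant.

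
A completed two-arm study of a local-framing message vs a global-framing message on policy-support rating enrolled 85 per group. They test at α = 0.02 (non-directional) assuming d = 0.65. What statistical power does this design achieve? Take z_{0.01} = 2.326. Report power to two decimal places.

For two equal groups, power = Φ(d·√(n/2) − z_{α/2}).
d·√(n/2) = 0.65 × √(85/2) = 0.65 × 6.519 = 4.237.
z_β = 4.237 − 2.326 = 1.911.
Power = Φ(1.911) = 0.972.

power ≈ 0.97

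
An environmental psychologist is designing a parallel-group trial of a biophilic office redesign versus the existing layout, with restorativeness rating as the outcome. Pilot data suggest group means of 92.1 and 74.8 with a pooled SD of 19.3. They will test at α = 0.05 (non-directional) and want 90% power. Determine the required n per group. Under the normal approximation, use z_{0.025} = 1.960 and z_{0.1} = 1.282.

n = 27 per group

Cohen's d = |M₁ − M₂| / SD_pooled = |92.1 − 74.8| / 19.3 = 17.3 / 19.3 = 0.896.
For two independent groups with equal n: n = 2·((z_{α/2} + z_β) / d)².
z_{α/2} + z_β = 1.960 + 1.282 = 3.242.
n = 2 × (3.242 / 0.896)² = 2 × 3.618² = 2 × 13.09 = 26.2.
Round up to the next whole participant.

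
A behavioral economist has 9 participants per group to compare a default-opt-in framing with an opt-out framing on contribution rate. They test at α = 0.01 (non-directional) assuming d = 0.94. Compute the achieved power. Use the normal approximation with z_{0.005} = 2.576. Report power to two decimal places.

For two equal groups, power = Φ(d·√(n/2) − z_{α/2}).
d·√(n/2) = 0.94 × √(9/2) = 0.94 × 2.121 = 1.994.
z_β = 1.994 − 2.576 = -0.582.
Power = Φ(-0.582) = 0.280.

power ≈ 0.28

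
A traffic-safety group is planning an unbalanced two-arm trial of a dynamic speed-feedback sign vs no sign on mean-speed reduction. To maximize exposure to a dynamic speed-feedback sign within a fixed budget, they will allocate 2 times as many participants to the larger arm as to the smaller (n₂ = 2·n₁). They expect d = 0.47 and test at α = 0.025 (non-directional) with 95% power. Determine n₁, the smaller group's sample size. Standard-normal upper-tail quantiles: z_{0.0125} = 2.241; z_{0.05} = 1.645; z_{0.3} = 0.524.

With allocation ratio k = n₂/n₁ = 2, Var(x̄₁−x̄₂) = σ²(1/n₁ + 1/(k·n₁)) = σ²·(k+1)/(k·n₁).
So n₁ = (1 + 1/k)·((z_{α/2} + z_β)/d)² = 1.500 × (3.886/0.47)².
n₁ = 1.500 × 68.36 = 102.5.
Round up: n₁ = 103, giving n₂ = 2 × 103 = 206.

n₁ = 103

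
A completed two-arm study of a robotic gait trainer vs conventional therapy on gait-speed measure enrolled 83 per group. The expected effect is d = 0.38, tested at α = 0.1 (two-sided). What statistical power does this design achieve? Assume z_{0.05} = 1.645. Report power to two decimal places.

For two equal groups, power = Φ(d·√(n/2) − z_{α/2}).
d·√(n/2) = 0.38 × √(83/2) = 0.38 × 6.442 = 2.448.
z_β = 2.448 − 1.645 = 0.803.
Power = Φ(0.803) = 0.789.

power ≈ 0.79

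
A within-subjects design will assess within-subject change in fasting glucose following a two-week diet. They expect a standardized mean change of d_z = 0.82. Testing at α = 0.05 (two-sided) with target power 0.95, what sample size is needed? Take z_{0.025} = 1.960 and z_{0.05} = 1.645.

For a paired (one-sample on differences) test: n = ((z_{α/2} + z_β) / d)².
z_{α/2} + z_β = 1.960 + 1.645 = 3.605.
n = (3.605 / 0.82)² = 4.396² = 19.33.
Round up.

n = 20 pairs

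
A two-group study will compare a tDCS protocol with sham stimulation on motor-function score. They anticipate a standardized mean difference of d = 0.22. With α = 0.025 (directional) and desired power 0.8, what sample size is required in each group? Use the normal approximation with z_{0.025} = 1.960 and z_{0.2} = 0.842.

For two independent groups with equal n: n = 2·((z_{α} + z_β) / d)².
z_{α} + z_β = 1.960 + 0.842 = 2.802.
n = 2 × (2.802 / 0.22)² = 2 × 12.736² = 2 × 162.21 = 324.4.
Round up to the next whole participant.

n = 325 per group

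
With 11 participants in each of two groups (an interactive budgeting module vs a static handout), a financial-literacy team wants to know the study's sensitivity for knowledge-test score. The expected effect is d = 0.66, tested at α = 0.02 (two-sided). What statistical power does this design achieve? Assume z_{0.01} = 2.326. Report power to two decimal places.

power ≈ 0.22

For two equal groups, power = Φ(d·√(n/2) − z_{α/2}).
d·√(n/2) = 0.66 × √(11/2) = 0.66 × 2.345 = 1.548.
z_β = 1.548 − 2.326 = -0.778.
Power = Φ(-0.778) = 0.218.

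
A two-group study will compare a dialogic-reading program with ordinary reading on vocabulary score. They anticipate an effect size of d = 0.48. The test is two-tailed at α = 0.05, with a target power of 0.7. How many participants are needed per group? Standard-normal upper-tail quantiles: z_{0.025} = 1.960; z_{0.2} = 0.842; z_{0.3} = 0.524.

For two independent groups with equal n: n = 2·((z_{α/2} + z_β) / d)².
z_{α/2} + z_β = 1.960 + 0.524 = 2.484.
n = 2 × (2.484 / 0.48)² = 2 × 5.175² = 2 × 26.78 = 53.6.
Round up to the next whole participant.

n = 54 per group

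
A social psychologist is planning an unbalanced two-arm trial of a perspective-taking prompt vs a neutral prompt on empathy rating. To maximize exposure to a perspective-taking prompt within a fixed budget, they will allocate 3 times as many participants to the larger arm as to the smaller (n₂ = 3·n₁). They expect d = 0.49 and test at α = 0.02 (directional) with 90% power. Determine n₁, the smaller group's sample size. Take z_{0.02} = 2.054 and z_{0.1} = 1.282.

n₁ = 62

With allocation ratio k = n₂/n₁ = 3, Var(x̄₁−x̄₂) = σ²(1/n₁ + 1/(k·n₁)) = σ²·(k+1)/(k·n₁).
So n₁ = (1 + 1/k)·((z_{α} + z_β)/d)² = 1.333 × (3.336/0.49)².
n₁ = 1.333 × 46.35 = 61.8.
Round up: n₁ = 62, giving n₂ = 3 × 62 = 186.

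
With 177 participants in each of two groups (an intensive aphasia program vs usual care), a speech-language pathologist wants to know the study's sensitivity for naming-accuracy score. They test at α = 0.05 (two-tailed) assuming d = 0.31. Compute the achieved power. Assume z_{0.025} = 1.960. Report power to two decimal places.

For two equal groups, power = Φ(d·√(n/2) − z_{α/2}).
d·√(n/2) = 0.31 × √(177/2) = 0.31 × 9.407 = 2.916.
z_β = 2.916 − 1.960 = 0.956.
Power = Φ(0.956) = 0.831.

power ≈ 0.83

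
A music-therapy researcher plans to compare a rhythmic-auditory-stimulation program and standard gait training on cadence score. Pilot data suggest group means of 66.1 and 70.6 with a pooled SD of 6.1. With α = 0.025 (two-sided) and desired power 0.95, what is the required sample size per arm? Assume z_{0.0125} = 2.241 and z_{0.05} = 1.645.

n = 56 per group

Cohen's d = |M₁ − M₂| / SD_pooled = |66.1 − 70.6| / 6.1 = 4.5 / 6.1 = 0.738.
For two independent groups with equal n: n = 2·((z_{α/2} + z_β) / d)².
z_{α/2} + z_β = 2.241 + 1.645 = 3.886.
n = 2 × (3.886 / 0.738)² = 2 × 5.266² = 2 × 27.73 = 55.5.
Round up to the next whole participant.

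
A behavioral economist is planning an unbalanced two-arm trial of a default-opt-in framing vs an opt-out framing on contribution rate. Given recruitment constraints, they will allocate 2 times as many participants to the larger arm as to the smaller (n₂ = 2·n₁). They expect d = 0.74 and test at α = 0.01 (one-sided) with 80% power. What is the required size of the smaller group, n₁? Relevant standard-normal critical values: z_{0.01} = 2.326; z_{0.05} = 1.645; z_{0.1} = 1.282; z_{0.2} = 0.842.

n₁ = 28

With allocation ratio k = n₂/n₁ = 2, Var(x̄₁−x̄₂) = σ²(1/n₁ + 1/(k·n₁)) = σ²·(k+1)/(k·n₁).
So n₁ = (1 + 1/k)·((z_{α} + z_β)/d)² = 1.500 × (3.168/0.74)².
n₁ = 1.500 × 18.33 = 27.5.
Round up: n₁ = 28, giving n₂ = 2 × 28 = 56.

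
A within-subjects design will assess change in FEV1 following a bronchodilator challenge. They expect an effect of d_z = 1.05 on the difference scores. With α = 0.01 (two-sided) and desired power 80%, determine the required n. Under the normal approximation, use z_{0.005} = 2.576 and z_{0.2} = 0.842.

n = 11 pairs

For a paired (one-sample on differences) test: n = ((z_{α/2} + z_β) / d)².
z_{α/2} + z_β = 2.576 + 0.842 = 3.418.
n = (3.418 / 1.05)² = 3.255² = 10.60.
Round up.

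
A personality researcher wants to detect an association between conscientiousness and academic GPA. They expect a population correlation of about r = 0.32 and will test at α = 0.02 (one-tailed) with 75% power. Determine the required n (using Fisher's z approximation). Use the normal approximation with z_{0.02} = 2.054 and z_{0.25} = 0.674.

Fisher's z: C = ½·ln((1+r)/(1−r)) = ½·ln(1.9412) = 0.3316.
n = ((z_{α} + z_β)/C)² + 3.
(2.054 + 0.674) / 0.3316 = 2.728 / 0.3316 = 8.227.
n = 8.227² + 3 = 67.68 + 3 = 70.7.
Round up.

n = 71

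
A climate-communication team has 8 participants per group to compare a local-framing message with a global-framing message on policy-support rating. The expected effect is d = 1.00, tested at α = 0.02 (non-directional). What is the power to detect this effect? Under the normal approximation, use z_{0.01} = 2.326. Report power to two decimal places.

For two equal groups, power = Φ(d·√(n/2) − z_{α/2}).
d·√(n/2) = 1.00 × √(8/2) = 1.00 × 2.000 = 2.000.
z_β = 2.000 − 2.326 = -0.326.
Power = Φ(-0.326) = 0.372.

power ≈ 0.37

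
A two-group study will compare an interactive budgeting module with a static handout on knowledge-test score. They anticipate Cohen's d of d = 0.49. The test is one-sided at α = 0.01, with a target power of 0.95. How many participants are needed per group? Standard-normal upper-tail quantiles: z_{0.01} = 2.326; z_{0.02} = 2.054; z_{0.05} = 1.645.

n = 132 per group

For two independent groups with equal n: n = 2·((z_{α} + z_β) / d)².
z_{α} + z_β = 2.326 + 1.645 = 3.971.
n = 2 × (3.971 / 0.49)² = 2 × 8.104² = 2 × 65.68 = 131.4.
Round up to the next whole participant.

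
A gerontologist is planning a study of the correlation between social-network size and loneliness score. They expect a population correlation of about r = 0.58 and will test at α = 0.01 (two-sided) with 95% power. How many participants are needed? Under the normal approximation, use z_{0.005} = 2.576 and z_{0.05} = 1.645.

n = 44

Fisher's z: C = ½·ln((1+r)/(1−r)) = ½·ln(3.7619) = 0.6625.
n = ((z_{α/2} + z_β)/C)² + 3.
(2.576 + 1.645) / 0.6625 = 4.221 / 0.6625 = 6.371.
n = 6.371² + 3 = 40.59 + 3 = 43.6.
Round up.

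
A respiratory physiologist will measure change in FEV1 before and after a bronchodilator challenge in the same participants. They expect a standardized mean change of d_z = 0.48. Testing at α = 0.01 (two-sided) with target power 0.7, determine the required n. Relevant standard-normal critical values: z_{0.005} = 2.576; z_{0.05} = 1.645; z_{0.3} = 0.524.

For a paired (one-sample on differences) test: n = ((z_{α/2} + z_β) / d)².
z_{α/2} + z_β = 2.576 + 0.524 = 3.100.
n = (3.100 / 0.48)² = 6.458² = 41.71.
Round up.

n = 42 pairs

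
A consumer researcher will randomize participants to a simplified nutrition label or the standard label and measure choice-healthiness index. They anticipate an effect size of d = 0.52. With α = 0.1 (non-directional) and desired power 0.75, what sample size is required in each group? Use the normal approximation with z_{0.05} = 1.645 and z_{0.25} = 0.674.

For two independent groups with equal n: n = 2·((z_{α/2} + z_β) / d)².
z_{α/2} + z_β = 1.645 + 0.674 = 2.319.
n = 2 × (2.319 / 0.52)² = 2 × 4.460² = 2 × 19.89 = 39.8.
Round up to the next whole participant.

n = 40 per group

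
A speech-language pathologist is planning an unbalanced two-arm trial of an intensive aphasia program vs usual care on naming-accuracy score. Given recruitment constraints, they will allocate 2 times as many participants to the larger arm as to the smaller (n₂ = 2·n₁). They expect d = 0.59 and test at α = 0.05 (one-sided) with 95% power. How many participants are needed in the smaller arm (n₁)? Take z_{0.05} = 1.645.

n₁ = 47

With allocation ratio k = n₂/n₁ = 2, Var(x̄₁−x̄₂) = σ²(1/n₁ + 1/(k·n₁)) = σ²·(k+1)/(k·n₁).
So n₁ = (1 + 1/k)·((z_{α} + z_β)/d)² = 1.500 × (3.290/0.59)².
n₁ = 1.500 × 31.09 = 46.6.
Round up: n₁ = 47, giving n₂ = 2 × 47 = 94.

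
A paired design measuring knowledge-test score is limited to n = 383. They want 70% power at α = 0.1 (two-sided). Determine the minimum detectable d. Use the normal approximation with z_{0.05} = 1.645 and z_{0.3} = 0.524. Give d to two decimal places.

d_min ≈ 0.11

For a single sample (or paired design) of n = 383: d_min = (z_{α/2} + z_β)/√n.
z-sum = 1.645 + 0.524 = 2.169.
d_min = 2.169 / √383 = 2.169 / 19.570 = 0.111.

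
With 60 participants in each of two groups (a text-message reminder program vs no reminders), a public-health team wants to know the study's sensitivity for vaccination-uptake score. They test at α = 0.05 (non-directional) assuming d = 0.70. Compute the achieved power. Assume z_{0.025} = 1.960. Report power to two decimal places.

power ≈ 0.97

For two equal groups, power = Φ(d·√(n/2) − z_{α/2}).
d·√(n/2) = 0.70 × √(60/2) = 0.70 × 5.477 = 3.834.
z_β = 3.834 − 1.960 = 1.874.
Power = Φ(1.874) = 0.970.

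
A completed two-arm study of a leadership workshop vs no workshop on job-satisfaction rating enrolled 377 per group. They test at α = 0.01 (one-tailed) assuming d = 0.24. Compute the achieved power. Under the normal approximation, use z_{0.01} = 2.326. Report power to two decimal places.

For two equal groups, power = Φ(d·√(n/2) − z_{α}).
d·√(n/2) = 0.24 × √(377/2) = 0.24 × 13.730 = 3.295.
z_β = 3.295 − 2.326 = 0.969.
Power = Φ(0.969) = 0.834.

power ≈ 0.83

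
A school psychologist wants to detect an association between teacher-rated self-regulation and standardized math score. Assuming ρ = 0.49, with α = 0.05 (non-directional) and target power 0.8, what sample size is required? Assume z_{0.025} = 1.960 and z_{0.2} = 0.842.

Fisher's z: C = ½·ln((1+r)/(1−r)) = ½·ln(2.9216) = 0.5361.
n = ((z_{α/2} + z_β)/C)² + 3.
(1.960 + 0.842) / 0.5361 = 2.802 / 0.5361 = 5.227.
n = 5.227² + 3 = 27.32 + 3 = 30.3.
Round up.

n = 31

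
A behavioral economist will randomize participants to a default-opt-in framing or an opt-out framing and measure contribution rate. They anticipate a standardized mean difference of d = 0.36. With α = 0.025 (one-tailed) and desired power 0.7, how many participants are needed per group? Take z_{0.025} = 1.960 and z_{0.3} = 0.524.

For two independent groups with equal n: n = 2·((z_{α} + z_β) / d)².
z_{α} + z_β = 1.960 + 0.524 = 2.484.
n = 2 × (2.484 / 0.36)² = 2 × 6.900² = 2 × 47.61 = 95.2.
Round up to the next whole participant.

n = 96 per group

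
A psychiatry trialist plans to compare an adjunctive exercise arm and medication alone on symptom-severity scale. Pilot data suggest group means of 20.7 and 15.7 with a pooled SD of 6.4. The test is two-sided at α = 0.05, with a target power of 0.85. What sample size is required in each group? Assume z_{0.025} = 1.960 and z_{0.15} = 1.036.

n = 30 per group

Cohen's d = |M₁ − M₂| / SD_pooled = |20.7 − 15.7| / 6.4 = 5.0 / 6.4 = 0.781.
For two independent groups with equal n: n = 2·((z_{α/2} + z_β) / d)².
z_{α/2} + z_β = 1.960 + 1.036 = 2.996.
n = 2 × (2.996 / 0.781)² = 2 × 3.836² = 2 × 14.72 = 29.4.
Round up to the next whole participant.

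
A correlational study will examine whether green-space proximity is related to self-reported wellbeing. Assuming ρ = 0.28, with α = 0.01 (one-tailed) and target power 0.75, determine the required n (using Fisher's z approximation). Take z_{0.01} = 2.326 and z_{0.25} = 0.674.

Fisher's z: C = ½·ln((1+r)/(1−r)) = ½·ln(1.7778) = 0.2877.
n = ((z_{α} + z_β)/C)² + 3.
(2.326 + 0.674) / 0.2877 = 3.000 / 0.2877 = 10.428.
n = 10.428² + 3 = 108.73 + 3 = 111.7.
Round up.

n = 112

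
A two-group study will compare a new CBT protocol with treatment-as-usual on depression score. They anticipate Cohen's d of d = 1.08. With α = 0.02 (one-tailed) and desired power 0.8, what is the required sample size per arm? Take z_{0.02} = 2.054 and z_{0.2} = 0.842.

For two independent groups with equal n: n = 2·((z_{α} + z_β) / d)².
z_{α} + z_β = 2.054 + 0.842 = 2.896.
n = 2 × (2.896 / 1.08)² = 2 × 2.681² = 2 × 7.19 = 14.4.
Round up to the next whole participant.

n = 15 per group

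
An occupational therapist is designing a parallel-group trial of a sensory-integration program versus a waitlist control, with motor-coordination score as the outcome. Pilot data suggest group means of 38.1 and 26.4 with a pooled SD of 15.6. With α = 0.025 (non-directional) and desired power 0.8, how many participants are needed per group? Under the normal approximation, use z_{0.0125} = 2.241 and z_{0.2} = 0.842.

Cohen's d = |M₁ − M₂| / SD_pooled = |38.1 − 26.4| / 15.6 = 11.7 / 15.6 = 0.750.
For two independent groups with equal n: n = 2·((z_{α/2} + z_β) / d)².
z_{α/2} + z_β = 2.241 + 0.842 = 3.083.
n = 2 × (3.083 / 0.750)² = 2 × 4.111² = 2 × 16.90 = 33.8.
Round up to the next whole participant.

n = 34 per group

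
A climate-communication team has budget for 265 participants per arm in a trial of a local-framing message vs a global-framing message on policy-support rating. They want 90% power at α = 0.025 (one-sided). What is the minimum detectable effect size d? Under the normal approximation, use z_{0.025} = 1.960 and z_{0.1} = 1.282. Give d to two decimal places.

d_min ≈ 0.28

For two independent groups of n = 265 each: d_min = (z_{α} + z_β)·√(2/n).
z-sum = 1.960 + 1.282 = 3.242.
d_min = 3.242 × √(2/265) = 3.242 × 0.0869 = 0.282.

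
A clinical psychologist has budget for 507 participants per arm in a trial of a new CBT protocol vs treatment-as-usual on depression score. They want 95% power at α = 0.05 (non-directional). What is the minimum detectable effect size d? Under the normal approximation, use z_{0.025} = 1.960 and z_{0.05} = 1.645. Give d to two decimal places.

d_min ≈ 0.23

For two independent groups of n = 507 each: d_min = (z_{α/2} + z_β)·√(2/n).
z-sum = 1.960 + 1.645 = 3.605.
d_min = 3.605 × √(2/507) = 3.605 × 0.0628 = 0.226.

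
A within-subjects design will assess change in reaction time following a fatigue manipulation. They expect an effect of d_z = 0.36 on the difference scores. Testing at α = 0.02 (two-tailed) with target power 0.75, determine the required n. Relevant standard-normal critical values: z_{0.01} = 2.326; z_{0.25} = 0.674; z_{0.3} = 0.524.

For a paired (one-sample on differences) test: n = ((z_{α/2} + z_β) / d)².
z_{α/2} + z_β = 2.326 + 0.674 = 3.000.
n = (3.000 / 0.36)² = 8.333² = 69.44.
Round up.

n = 70 pairs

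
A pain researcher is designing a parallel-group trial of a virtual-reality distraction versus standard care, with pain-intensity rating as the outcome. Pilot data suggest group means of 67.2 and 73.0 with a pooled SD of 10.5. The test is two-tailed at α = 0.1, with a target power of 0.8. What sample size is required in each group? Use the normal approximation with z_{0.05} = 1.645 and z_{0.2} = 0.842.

Cohen's d = |M₁ − M₂| / SD_pooled = |67.2 − 73.0| / 10.5 = 5.8 / 10.5 = 0.552.
For two independent groups with equal n: n = 2·((z_{α/2} + z_β) / d)².
z_{α/2} + z_β = 1.645 + 0.842 = 2.487.
n = 2 × (2.487 / 0.552)² = 2 × 4.505² = 2 × 20.30 = 40.6.
Round up to the next whole participant.

n = 41 per group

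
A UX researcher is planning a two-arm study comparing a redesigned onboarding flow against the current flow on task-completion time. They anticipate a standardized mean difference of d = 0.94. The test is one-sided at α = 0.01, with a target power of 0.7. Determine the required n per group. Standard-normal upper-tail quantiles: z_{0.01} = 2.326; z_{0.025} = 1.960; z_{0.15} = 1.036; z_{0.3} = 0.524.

n = 19 per group

For two independent groups with equal n: n = 2·((z_{α} + z_β) / d)².
z_{α} + z_β = 2.326 + 0.524 = 2.850.
n = 2 × (2.850 / 0.94)² = 2 × 3.032² = 2 × 9.19 = 18.4.
Round up to the next whole participant.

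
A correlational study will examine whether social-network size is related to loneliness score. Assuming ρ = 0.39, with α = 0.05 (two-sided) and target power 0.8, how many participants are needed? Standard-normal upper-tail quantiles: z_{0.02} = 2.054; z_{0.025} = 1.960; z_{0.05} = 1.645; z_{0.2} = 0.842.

Fisher's z: C = ½·ln((1+r)/(1−r)) = ½·ln(2.2787) = 0.4118.
n = ((z_{α/2} + z_β)/C)² + 3.
(1.960 + 0.842) / 0.4118 = 2.802 / 0.4118 = 6.804.
n = 6.804² + 3 = 46.30 + 3 = 49.3.
Round up.

n = 50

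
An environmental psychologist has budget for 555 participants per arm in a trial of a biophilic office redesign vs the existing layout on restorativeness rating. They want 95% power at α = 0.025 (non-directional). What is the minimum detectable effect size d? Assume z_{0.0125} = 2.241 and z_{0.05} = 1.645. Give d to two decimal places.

For two independent groups of n = 555 each: d_min = (z_{α/2} + z_β)·√(2/n).
z-sum = 2.241 + 1.645 = 3.886.
d_min = 3.886 × √(2/555) = 3.886 × 0.0600 = 0.233.

d_min ≈ 0.23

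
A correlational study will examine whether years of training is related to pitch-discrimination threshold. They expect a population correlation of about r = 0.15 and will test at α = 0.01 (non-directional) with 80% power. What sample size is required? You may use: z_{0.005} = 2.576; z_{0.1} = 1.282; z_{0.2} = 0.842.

n = 515

Fisher's z: C = ½·ln((1+r)/(1−r)) = ½·ln(1.3529) = 0.1511.
n = ((z_{α/2} + z_β)/C)² + 3.
(2.576 + 0.842) / 0.1511 = 3.418 / 0.1511 = 22.621.
n = 22.621² + 3 = 511.70 + 3 = 514.7.
Round up.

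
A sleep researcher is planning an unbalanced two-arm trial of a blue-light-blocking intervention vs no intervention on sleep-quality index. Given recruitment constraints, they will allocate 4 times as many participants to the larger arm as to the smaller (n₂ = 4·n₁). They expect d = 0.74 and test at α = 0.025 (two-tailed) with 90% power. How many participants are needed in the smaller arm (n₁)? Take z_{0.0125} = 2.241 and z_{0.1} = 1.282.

With allocation ratio k = n₂/n₁ = 4, Var(x̄₁−x̄₂) = σ²(1/n₁ + 1/(k·n₁)) = σ²·(k+1)/(k·n₁).
So n₁ = (1 + 1/k)·((z_{α/2} + z_β)/d)² = 1.250 × (3.523/0.74)².
n₁ = 1.250 × 22.67 = 28.3.
Round up: n₁ = 29, giving n₂ = 4 × 29 = 116.

n₁ = 29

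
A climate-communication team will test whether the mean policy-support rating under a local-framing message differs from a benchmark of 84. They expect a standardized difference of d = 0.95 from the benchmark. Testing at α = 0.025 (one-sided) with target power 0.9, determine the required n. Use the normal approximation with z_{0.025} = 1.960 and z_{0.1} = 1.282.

For a one-sample test: n = ((z_{α} + z_β) / d)².
z_{α} + z_β = 1.960 + 1.282 = 3.242.
n = (3.242 / 0.95)² = 3.413² = 11.65.
Round up.

n = 12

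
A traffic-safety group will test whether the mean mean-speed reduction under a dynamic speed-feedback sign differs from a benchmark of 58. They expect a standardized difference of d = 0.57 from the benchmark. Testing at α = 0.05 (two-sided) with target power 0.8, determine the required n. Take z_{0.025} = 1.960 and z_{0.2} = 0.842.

For a one-sample test: n = ((z_{α/2} + z_β) / d)².
z_{α/2} + z_β = 1.960 + 0.842 = 2.802.
n = (2.802 / 0.57)² = 4.916² = 24.16.
Round up.

n = 25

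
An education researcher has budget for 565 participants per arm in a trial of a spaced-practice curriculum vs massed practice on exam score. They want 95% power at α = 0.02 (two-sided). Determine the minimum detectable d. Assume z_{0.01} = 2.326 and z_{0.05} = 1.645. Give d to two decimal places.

For two independent groups of n = 565 each: d_min = (z_{α/2} + z_β)·√(2/n).
z-sum = 2.326 + 1.645 = 3.971.
d_min = 3.971 × √(2/565) = 3.971 × 0.0595 = 0.236.

d_min ≈ 0.24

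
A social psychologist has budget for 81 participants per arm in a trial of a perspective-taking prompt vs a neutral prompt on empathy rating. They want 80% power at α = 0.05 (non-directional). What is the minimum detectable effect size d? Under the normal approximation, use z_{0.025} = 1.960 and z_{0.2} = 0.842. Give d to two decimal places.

d_min ≈ 0.44

For two independent groups of n = 81 each: d_min = (z_{α/2} + z_β)·√(2/n).
z-sum = 1.960 + 0.842 = 2.802.
d_min = 2.802 × √(2/81) = 2.802 × 0.1571 = 0.440.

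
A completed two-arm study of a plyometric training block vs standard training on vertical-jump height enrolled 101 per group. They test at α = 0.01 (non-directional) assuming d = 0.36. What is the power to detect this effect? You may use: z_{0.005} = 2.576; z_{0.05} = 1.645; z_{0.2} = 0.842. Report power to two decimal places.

For two equal groups, power = Φ(d·√(n/2) − z_{α/2}).
d·√(n/2) = 0.36 × √(101/2) = 0.36 × 7.106 = 2.558.
z_β = 2.558 − 2.576 = -0.018.
Power = Φ(-0.018) = 0.493.

power ≈ 0.49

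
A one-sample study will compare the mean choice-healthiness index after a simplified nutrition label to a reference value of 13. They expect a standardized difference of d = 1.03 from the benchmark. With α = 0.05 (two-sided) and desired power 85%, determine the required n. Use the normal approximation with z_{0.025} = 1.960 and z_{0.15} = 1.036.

For a one-sample test: n = ((z_{α/2} + z_β) / d)².
z_{α/2} + z_β = 1.960 + 1.036 = 2.996.
n = (2.996 / 1.03)² = 2.909² = 8.46.
Round up.

n = 9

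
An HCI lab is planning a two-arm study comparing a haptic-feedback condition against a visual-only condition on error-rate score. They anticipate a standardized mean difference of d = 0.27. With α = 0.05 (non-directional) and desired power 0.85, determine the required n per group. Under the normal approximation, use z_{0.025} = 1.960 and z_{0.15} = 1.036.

For two independent groups with equal n: n = 2·((z_{α/2} + z_β) / d)².
z_{α/2} + z_β = 1.960 + 1.036 = 2.996.
n = 2 × (2.996 / 0.27)² = 2 × 11.096² = 2 × 123.13 = 246.3.
Round up to the next whole participant.

n = 247 per group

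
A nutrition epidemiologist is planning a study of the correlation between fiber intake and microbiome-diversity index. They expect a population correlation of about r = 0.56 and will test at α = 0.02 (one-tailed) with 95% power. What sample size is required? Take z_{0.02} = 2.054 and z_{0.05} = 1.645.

n = 38

Fisher's z: C = ½·ln((1+r)/(1−r)) = ½·ln(3.5455) = 0.6328.
n = ((z_{α} + z_β)/C)² + 3.
(2.054 + 1.645) / 0.6328 = 3.699 / 0.6328 = 5.845.
n = 5.845² + 3 = 34.17 + 3 = 37.2.
Round up.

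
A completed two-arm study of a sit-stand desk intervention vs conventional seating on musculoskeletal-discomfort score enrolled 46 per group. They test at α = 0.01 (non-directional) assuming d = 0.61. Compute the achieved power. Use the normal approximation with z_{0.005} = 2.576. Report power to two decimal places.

For two equal groups, power = Φ(d·√(n/2) − z_{α/2}).
d·√(n/2) = 0.61 × √(46/2) = 0.61 × 4.796 = 2.925.
z_β = 2.925 − 2.576 = 0.349.
Power = Φ(0.349) = 0.637.

power ≈ 0.64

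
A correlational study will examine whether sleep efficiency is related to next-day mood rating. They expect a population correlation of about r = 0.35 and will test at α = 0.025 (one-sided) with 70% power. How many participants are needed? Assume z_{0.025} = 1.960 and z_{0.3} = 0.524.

Fisher's z: C = ½·ln((1+r)/(1−r)) = ½·ln(2.0769) = 0.3654.
n = ((z_{α} + z_β)/C)² + 3.
(1.960 + 0.524) / 0.3654 = 2.484 / 0.3654 = 6.798.
n = 6.798² + 3 = 46.21 + 3 = 49.2.
Round up.

n = 50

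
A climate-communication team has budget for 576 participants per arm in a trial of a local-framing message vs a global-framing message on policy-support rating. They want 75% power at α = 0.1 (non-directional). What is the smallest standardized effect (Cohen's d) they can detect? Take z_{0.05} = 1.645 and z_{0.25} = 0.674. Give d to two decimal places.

For two independent groups of n = 576 each: d_min = (z_{α/2} + z_β)·√(2/n).
z-sum = 1.645 + 0.674 = 2.319.
d_min = 2.319 × √(2/576) = 2.319 × 0.0589 = 0.137.

d_min ≈ 0.14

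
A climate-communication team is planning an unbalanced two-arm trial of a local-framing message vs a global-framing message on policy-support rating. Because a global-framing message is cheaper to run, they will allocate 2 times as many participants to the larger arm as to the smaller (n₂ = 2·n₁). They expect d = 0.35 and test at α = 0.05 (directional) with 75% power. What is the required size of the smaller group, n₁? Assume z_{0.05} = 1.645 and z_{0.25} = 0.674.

n₁ = 66

With allocation ratio k = n₂/n₁ = 2, Var(x̄₁−x̄₂) = σ²(1/n₁ + 1/(k·n₁)) = σ²·(k+1)/(k·n₁).
So n₁ = (1 + 1/k)·((z_{α} + z_β)/d)² = 1.500 × (2.319/0.35)².
n₁ = 1.500 × 43.90 = 65.9.
Round up: n₁ = 66, giving n₂ = 2 × 66 = 132.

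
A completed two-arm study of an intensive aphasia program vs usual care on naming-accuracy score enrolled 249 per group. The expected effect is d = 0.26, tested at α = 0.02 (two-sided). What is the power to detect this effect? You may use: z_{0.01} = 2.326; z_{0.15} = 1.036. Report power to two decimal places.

power ≈ 0.72

For two equal groups, power = Φ(d·√(n/2) − z_{α/2}).
d·√(n/2) = 0.26 × √(249/2) = 0.26 × 11.158 = 2.901.
z_β = 2.901 − 2.326 = 0.575.
Power = Φ(0.575) = 0.717.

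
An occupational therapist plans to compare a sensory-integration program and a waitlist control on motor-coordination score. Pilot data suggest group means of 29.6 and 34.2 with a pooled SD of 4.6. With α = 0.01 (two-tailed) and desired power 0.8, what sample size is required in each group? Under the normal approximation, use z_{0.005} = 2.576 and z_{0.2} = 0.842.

Cohen's d = |M₁ − M₂| / SD_pooled = |29.6 − 34.2| / 4.6 = 4.6 / 4.6 = 1.000.
For two independent groups with equal n: n = 2·((z_{α/2} + z_β) / d)².
z_{α/2} + z_β = 2.576 + 0.842 = 3.418.
n = 2 × (3.418 / 1.000)² = 2 × 3.418² = 2 × 11.68 = 23.4.
Round up to the next whole participant.

n = 24 per group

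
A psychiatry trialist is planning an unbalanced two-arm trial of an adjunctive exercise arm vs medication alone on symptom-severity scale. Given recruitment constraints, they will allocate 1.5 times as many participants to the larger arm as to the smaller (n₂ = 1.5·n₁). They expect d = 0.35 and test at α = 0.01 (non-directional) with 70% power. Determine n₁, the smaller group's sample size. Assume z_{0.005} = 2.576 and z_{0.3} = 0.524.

With allocation ratio k = n₂/n₁ = 1.5, Var(x̄₁−x̄₂) = σ²(1/n₁ + 1/(k·n₁)) = σ²·(k+1)/(k·n₁).
So n₁ = (1 + 1/k)·((z_{α/2} + z_β)/d)² = 1.667 × (3.100/0.35)².
n₁ = 1.667 × 78.45 = 130.7.
Round up: n₁ = 131, giving n₂ = ⌈1.5 × 131⌉ = ⌈196.5⌉ = 197.

n₁ = 131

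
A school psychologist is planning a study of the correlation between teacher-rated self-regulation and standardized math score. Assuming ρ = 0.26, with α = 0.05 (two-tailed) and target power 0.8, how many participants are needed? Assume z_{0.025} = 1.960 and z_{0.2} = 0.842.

n = 114

Fisher's z: C = ½·ln((1+r)/(1−r)) = ½·ln(1.7027) = 0.2661.
n = ((z_{α/2} + z_β)/C)² + 3.
(1.960 + 0.842) / 0.2661 = 2.802 / 0.2661 = 10.530.
n = 10.530² + 3 = 110.88 + 3 = 113.9.
Round up.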